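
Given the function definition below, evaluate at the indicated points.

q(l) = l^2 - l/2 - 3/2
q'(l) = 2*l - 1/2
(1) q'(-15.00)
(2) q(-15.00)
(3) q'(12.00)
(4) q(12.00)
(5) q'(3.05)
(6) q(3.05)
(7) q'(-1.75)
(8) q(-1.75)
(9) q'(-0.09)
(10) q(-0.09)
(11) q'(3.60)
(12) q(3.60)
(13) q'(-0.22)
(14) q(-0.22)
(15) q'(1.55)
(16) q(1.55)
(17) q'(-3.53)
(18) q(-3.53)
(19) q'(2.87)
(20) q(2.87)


(1) = -30.50
(2) = 231.00
(3) = 23.50
(4) = 136.50
(5) = 5.60
(6) = 6.28
(7) = -4.00
(8) = 2.44
(9) = -0.68
(10) = -1.45
(11) = 6.70
(12) = 9.66
(13) = -0.94
(14) = -1.34
(15) = 2.60
(16) = 0.13
(17) = -7.56
(18) = 12.73
(19) = 5.24
(20) = 5.30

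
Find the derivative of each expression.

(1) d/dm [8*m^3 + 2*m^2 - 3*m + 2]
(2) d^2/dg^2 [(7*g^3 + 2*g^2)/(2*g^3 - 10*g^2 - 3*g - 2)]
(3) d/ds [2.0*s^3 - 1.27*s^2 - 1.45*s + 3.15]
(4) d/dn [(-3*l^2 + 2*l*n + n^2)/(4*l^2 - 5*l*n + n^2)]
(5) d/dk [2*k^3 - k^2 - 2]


(1) = 24*m^2 + 4*m - 3
(2) = 2*(148*g^6 + 126*g^5 + 204*g^4 - 81*g^3 + 6*g^2 + 84*g + 8)/(8*g^9 - 120*g^8 + 564*g^7 - 664*g^6 - 606*g^5 - 798*g^4 - 363*g^3 - 174*g^2 - 36*g - 8)
(3) = 6.0*s^2 - 2.54*s - 1.45
(4) = -7*l/(16*l^2 - 8*l*n + n^2)
(5) = 2*k*(3*k - 1)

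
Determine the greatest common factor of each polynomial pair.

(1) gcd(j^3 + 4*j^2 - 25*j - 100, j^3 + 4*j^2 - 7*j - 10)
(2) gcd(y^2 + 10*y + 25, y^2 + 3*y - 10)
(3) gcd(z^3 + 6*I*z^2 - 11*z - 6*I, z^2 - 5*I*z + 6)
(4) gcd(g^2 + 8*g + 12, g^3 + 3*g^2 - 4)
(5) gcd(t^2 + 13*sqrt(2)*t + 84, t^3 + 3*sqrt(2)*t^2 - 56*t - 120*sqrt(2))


(1) = j + 5
(2) = gcd((y + 5)^2, (y - 2)*(y + 5)) = y + 5
(3) = z + I
(4) = gcd((g + 2)*(g + 6), (g - 1)*(g + 2)^2) = g + 2
(5) = t + 6*sqrt(2)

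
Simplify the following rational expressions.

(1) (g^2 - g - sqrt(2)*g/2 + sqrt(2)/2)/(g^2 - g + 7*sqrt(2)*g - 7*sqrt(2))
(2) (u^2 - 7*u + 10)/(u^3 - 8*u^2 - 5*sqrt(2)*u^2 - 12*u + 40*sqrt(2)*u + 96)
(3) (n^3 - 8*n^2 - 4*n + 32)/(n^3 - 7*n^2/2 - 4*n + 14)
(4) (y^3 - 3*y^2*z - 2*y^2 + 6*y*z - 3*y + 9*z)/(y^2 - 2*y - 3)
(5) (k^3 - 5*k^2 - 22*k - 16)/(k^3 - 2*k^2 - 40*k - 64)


(1) = (2*g - sqrt(2))/(2*g + 14*sqrt(2))
(2) = (u^2 - 7*u + 10)/(u^3 + u^2*(-8 - 5*sqrt(2)) + u*(-12 + 40*sqrt(2)) + 96)
(3) = (2*n - 16)/(2*n - 7)
(4) = y - 3*z
(5) = (k + 1)/(k + 4)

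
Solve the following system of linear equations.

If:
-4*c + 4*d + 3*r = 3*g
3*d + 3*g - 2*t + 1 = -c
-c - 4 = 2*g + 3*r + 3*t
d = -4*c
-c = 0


Then:
c = 0
d = 0
g = -11/19
r = -11/19
t = -7/19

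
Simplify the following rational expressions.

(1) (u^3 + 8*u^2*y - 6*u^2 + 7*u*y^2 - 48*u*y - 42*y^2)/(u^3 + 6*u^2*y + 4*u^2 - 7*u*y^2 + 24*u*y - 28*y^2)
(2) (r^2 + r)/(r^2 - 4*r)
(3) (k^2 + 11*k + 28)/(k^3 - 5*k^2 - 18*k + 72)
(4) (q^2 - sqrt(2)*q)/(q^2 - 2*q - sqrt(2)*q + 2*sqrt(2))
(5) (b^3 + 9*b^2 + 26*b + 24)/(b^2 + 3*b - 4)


(1) = (-u^2 - u*y + 6*u + 6*y)/(-u^2 + u*y - 4*u + 4*y)
(2) = (r + 1)/(r - 4)
(3) = (k + 7)/(k^2 - 9*k + 18)
(4) = q/(q - 2)
(5) = (b^2 + 5*b + 6)/(b - 1)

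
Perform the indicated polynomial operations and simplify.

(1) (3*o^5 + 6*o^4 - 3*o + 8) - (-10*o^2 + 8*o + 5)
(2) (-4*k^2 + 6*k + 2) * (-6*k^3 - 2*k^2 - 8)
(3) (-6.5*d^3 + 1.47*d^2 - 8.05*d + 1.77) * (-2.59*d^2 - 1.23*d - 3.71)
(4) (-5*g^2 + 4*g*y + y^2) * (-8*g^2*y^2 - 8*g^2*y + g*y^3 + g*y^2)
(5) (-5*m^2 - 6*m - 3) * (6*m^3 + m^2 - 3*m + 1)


(1) = 3*o^5 + 6*o^4 + 10*o^2 - 11*o + 3
(2) = 24*k^5 - 28*k^4 - 24*k^3 + 28*k^2 - 48*k - 16
(3) = 16.835*d^5 + 4.1877*d^4 + 43.1564*d^3 - 0.1365*d^2 + 27.6884*d - 6.5667
(4) = 40*g^4*y^2 + 40*g^4*y - 37*g^3*y^3 - 37*g^3*y^2 - 4*g^2*y^4 - 4*g^2*y^3 + g*y^5 + g*y^4
(5) = -30*m^5 - 41*m^4 - 9*m^3 + 10*m^2 + 3*m - 3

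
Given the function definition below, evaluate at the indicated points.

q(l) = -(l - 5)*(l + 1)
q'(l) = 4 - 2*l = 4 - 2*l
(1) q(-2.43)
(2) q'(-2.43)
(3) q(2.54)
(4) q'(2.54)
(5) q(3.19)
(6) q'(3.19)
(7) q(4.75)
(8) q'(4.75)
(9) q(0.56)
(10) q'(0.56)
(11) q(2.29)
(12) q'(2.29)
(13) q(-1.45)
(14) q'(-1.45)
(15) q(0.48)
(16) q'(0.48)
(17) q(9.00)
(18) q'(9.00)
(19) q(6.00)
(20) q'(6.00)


(1) = -10.62
(2) = 8.86
(3) = 8.71
(4) = -1.08
(5) = 7.58
(6) = -2.38
(7) = 1.44
(8) = -5.50
(9) = 6.93
(10) = 2.88
(11) = 8.92
(12) = -0.58
(13) = -2.90
(14) = 6.90
(15) = 6.69
(16) = 3.04
(17) = -40.00
(18) = -14.00
(19) = -7.00
(20) = -8.00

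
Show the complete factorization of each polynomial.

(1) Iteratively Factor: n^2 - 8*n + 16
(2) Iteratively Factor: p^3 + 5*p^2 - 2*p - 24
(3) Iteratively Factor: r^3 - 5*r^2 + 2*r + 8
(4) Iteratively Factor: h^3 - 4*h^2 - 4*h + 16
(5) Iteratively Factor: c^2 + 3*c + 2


(1) = (n - 4)*(n - 4)
(2) = (p - 2)*(p^2 + 7*p + 12) = (p - 2)*(p + 4)*(p + 3)
(3) = (r + 1)*(r^2 - 6*r + 8) = (r - 4)*(r + 1)*(r - 2)
(4) = (h - 2)*(h^2 - 2*h - 8) = (h - 2)*(h + 2)*(h - 4)
(5) = (c + 2)*(c + 1)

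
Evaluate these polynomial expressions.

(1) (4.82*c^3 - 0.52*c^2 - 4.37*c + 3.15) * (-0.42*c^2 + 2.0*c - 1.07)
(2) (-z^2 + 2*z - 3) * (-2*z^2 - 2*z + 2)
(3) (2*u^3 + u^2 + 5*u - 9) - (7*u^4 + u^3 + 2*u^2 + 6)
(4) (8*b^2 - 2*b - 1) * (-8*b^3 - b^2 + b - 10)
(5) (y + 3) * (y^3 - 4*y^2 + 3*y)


(1) = -2.0244*c^5 + 9.8584*c^4 - 4.362*c^3 - 9.5066*c^2 + 10.9759*c - 3.3705
(2) = 2*z^4 - 2*z^3 + 10*z - 6
(3) = -7*u^4 + u^3 - u^2 + 5*u - 15
(4) = -64*b^5 + 8*b^4 + 18*b^3 - 81*b^2 + 19*b + 10
(5) = y^4 - y^3 - 9*y^2 + 9*y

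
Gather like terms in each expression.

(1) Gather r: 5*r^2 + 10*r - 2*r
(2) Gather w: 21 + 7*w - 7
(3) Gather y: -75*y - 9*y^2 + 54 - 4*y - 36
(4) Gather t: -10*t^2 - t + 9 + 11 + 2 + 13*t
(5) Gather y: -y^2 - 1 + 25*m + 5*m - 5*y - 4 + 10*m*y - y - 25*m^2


(1) = 5*r^2 + 8*r
(2) = 7*w + 14
(3) = -9*y^2 - 79*y + 18
(4) = -10*t^2 + 12*t + 22
(5) = -25*m^2 + 30*m - y^2 + y*(10*m - 6) - 5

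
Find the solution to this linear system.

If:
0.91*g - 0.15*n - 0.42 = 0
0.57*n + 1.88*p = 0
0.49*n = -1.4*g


Then:
g = 0.31
n = -0.90
p = 0.27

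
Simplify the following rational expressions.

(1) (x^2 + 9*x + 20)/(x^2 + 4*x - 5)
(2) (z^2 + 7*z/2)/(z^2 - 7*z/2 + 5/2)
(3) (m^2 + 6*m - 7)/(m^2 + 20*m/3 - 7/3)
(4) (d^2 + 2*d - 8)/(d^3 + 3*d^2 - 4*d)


(1) = (x + 4)/(x - 1)
(2) = (2*z^2 + 7*z)/(2*z^2 - 7*z + 5)
(3) = (3*m - 3)/(3*m - 1)
(4) = (d - 2)/(d^2 - d)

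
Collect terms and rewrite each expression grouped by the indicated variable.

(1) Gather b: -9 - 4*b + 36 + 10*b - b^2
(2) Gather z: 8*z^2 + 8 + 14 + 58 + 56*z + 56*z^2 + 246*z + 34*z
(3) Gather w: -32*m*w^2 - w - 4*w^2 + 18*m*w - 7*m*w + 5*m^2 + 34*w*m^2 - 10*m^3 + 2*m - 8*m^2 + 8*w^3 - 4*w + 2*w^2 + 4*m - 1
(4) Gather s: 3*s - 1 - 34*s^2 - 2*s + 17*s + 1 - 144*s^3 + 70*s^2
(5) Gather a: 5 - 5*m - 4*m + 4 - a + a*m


(1) = -b^2 + 6*b + 27
(2) = 64*z^2 + 336*z + 80
(3) = -10*m^3 - 3*m^2 + 6*m + 8*w^3 + w^2*(-32*m - 2) + w*(34*m^2 + 11*m - 5) - 1
(4) = -144*s^3 + 36*s^2 + 18*s
(5) = a*(m - 1) - 9*m + 9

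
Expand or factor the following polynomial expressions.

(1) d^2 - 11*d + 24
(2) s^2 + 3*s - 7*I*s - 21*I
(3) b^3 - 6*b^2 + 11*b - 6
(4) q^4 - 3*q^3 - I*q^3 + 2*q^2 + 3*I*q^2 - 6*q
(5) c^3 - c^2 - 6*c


(1) = (d - 8)*(d - 3)
(2) = (s + 3)*(s - 7*I)
(3) = (b - 3)*(b - 2)*(b - 1)
(4) = q*(q - 3)*(q - 2*I)*(q + I)
(5) = c*(c - 3)*(c + 2)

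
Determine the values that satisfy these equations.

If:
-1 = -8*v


Then:
v = 1/8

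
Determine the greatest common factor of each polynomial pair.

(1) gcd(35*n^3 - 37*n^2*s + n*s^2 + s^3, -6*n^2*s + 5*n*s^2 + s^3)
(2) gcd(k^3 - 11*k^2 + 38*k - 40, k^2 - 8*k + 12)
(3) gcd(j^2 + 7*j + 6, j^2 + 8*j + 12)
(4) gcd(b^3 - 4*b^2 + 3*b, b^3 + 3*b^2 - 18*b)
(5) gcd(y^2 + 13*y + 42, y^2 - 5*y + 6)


(1) = gcd((-5*n + s)*(-n + s)*(7*n + s), s*(-n + s)*(6*n + s)) = -n + s
(2) = gcd((k - 5)*(k - 4)*(k - 2), (k - 6)*(k - 2)) = k - 2
(3) = gcd((j + 1)*(j + 6), (j + 2)*(j + 6)) = j + 6
(4) = gcd(b*(b - 3)*(b - 1), b*(b - 3)*(b + 6)) = b^2 - 3*b
(5) = gcd((y + 6)*(y + 7), (y - 3)*(y - 2)) = 1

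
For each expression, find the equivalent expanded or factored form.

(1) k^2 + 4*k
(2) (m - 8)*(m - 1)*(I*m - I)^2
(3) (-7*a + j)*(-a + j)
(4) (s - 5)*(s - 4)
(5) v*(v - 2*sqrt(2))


(1) = k*(k + 4)
(2) = -m^4 + 11*m^3 - 27*m^2 + 25*m - 8
(3) = 7*a^2 - 8*a*j + j^2
(4) = s^2 - 9*s + 20
(5) = v^2 - 2*sqrt(2)*v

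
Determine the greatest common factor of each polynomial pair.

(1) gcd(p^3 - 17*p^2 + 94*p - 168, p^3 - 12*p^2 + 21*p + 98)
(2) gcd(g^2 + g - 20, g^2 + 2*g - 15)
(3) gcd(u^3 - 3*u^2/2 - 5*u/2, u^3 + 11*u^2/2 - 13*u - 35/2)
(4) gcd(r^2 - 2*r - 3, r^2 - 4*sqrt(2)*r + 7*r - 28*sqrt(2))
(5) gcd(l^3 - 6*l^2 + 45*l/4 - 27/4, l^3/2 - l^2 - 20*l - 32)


(1) = gcd((p - 7)*(p - 6)*(p - 4), (p - 7)^2*(p + 2)) = p - 7
(2) = gcd((g - 4)*(g + 5), (g - 3)*(g + 5)) = g + 5
(3) = gcd(u*(u - 5/2)*(u + 1), (u - 5/2)*(u + 1)*(u + 7)) = u^2 - 3*u/2 - 5/2
(4) = gcd((r - 3)*(r + 1), (r + 7)*(r - 4*sqrt(2))) = 1
(5) = 1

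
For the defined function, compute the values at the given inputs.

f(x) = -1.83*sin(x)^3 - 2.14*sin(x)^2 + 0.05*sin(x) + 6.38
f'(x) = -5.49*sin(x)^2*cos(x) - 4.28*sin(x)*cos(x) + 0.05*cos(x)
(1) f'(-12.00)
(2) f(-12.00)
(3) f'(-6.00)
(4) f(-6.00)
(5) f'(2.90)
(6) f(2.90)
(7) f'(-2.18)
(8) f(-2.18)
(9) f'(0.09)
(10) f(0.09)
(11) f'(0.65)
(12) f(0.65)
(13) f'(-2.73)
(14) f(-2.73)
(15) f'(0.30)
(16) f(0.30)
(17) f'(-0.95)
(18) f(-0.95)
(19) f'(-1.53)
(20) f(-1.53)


(1) = -3.23
(2) = 5.51
(3) = -1.51
(4) = 6.19
(5) = 1.25
(6) = 6.24
(7) = 0.08
(8) = 5.91
(9) = -0.38
(10) = 6.37
(11) = -3.62
(12) = 5.22
(13) = -0.81
(14) = 6.13
(15) = -1.62
(16) = 6.16
(17) = -0.06
(18) = 5.91
(19) = -0.05
(20) = 6.02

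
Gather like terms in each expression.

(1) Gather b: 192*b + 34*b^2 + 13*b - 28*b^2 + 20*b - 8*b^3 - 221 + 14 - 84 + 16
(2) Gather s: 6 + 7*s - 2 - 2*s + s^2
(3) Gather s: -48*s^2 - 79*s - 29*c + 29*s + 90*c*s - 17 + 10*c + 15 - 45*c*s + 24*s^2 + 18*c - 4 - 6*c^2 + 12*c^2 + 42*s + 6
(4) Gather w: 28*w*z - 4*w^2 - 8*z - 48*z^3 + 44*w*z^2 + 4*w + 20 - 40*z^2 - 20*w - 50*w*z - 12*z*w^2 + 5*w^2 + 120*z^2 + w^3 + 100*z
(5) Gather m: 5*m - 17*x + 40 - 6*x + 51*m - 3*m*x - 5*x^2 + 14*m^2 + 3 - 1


(1) = -8*b^3 + 6*b^2 + 225*b - 275
(2) = s^2 + 5*s + 4
(3) = 6*c^2 - c - 24*s^2 + s*(45*c - 8)
(4) = w^3 + w^2*(1 - 12*z) + w*(44*z^2 - 22*z - 16) - 48*z^3 + 80*z^2 + 92*z + 20
(5) = 14*m^2 + m*(56 - 3*x) - 5*x^2 - 23*x + 42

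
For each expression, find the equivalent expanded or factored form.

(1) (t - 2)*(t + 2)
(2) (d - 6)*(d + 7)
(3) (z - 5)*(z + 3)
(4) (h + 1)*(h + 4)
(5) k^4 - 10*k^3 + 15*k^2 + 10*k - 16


(1) = t^2 - 4
(2) = d^2 + d - 42
(3) = z^2 - 2*z - 15
(4) = h^2 + 5*h + 4
(5) = (k - 8)*(k - 2)*(k - 1)*(k + 1)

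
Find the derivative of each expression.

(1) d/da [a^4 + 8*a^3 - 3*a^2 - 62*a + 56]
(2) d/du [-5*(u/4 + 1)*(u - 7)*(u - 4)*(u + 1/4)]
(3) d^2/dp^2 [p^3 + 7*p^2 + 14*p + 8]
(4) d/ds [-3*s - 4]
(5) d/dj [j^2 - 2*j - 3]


(1) = 4*a^3 + 24*a^2 - 6*a - 62
(2) = -5*u^3 + 405*u^2/16 + 355*u/8 - 135
(3) = 6*p + 14
(4) = -3
(5) = 2*j - 2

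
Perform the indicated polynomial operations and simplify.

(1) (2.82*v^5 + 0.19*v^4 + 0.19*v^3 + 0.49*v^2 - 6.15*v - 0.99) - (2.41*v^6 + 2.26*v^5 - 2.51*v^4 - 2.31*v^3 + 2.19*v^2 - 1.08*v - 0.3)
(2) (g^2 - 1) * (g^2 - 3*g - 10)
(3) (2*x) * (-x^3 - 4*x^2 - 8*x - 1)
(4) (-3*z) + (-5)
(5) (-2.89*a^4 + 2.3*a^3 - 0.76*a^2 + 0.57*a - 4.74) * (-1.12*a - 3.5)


(1) = -2.41*v^6 + 0.56*v^5 + 2.7*v^4 + 2.5*v^3 - 1.7*v^2 - 5.07*v - 0.69
(2) = g^4 - 3*g^3 - 11*g^2 + 3*g + 10
(3) = -2*x^4 - 8*x^3 - 16*x^2 - 2*x
(4) = -3*z - 5
(5) = 3.2368*a^5 + 7.539*a^4 - 7.1988*a^3 + 2.0216*a^2 + 3.3138*a + 16.59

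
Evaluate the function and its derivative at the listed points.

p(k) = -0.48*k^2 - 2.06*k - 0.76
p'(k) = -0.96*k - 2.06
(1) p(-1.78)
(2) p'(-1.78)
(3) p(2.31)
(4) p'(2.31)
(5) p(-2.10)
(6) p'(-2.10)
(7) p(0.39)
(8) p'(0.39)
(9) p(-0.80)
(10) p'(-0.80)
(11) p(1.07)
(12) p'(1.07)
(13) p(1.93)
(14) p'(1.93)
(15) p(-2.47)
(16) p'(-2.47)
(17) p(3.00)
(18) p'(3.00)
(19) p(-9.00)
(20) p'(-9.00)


(1) = 1.39
(2) = -0.35
(3) = -8.08
(4) = -4.28
(5) = 1.45
(6) = -0.04
(7) = -1.64
(8) = -2.43
(9) = 0.58
(10) = -1.29
(11) = -3.51
(12) = -3.09
(13) = -6.52
(14) = -3.91
(15) = 1.40
(16) = 0.31
(17) = -11.26
(18) = -4.94
(19) = -21.10
(20) = 6.58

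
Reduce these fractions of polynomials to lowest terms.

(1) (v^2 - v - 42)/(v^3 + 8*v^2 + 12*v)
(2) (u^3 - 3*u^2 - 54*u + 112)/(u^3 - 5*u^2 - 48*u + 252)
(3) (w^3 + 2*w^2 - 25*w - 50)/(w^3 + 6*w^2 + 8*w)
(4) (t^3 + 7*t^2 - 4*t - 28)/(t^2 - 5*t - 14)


(1) = (v - 7)/(v^2 + 2*v)
(2) = (u^2 - 10*u + 16)/(u^2 - 12*u + 36)
(3) = (w^2 - 25)/(w^2 + 4*w)
(4) = (t^2 + 5*t - 14)/(t - 7)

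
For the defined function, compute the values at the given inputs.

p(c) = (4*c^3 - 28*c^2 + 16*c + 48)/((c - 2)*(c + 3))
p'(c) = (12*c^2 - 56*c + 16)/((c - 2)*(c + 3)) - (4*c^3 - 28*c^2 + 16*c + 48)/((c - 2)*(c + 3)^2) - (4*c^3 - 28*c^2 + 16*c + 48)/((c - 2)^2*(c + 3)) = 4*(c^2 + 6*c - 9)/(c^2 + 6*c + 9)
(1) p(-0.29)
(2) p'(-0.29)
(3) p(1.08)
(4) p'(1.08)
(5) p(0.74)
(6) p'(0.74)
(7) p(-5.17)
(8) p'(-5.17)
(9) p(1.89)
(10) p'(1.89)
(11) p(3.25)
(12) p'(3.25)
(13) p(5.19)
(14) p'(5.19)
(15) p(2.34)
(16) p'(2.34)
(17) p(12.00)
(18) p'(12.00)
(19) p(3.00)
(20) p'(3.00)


(1) = -6.59
(2) = -5.80
(3) = -10.03
(4) = -0.33
(5) = -9.79
(6) = -1.15
(7) = -85.86
(8) = -11.29
(9) = -9.72
(10) = 0.99
(11) = -7.48
(12) = 2.16
(13) = -2.45
(14) = 2.93
(15) = -9.16
(16) = 1.48
(17) = 20.80
(18) = 3.68
(19) = -8.00
(20) = 2.00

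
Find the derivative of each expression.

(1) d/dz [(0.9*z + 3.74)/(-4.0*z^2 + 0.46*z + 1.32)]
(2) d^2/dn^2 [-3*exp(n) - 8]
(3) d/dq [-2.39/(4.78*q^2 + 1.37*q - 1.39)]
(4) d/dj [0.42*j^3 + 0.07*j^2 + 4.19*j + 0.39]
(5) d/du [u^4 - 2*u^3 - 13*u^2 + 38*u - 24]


(1) = (3.6*z^2 + 29.92*z - 0.5324)/(16.0*z^4 - 3.68*z^3 - 10.3484*z^2 + 1.2144*z + 1.7424)
(2) = -3*exp(n)
(3) = (22.8484*q + 3.2743)/(4.78*q^2 + 1.37*q - 1.39)^2
(4) = 1.26*j^2 + 0.14*j + 4.19
(5) = 4*u^3 - 6*u^2 - 26*u + 38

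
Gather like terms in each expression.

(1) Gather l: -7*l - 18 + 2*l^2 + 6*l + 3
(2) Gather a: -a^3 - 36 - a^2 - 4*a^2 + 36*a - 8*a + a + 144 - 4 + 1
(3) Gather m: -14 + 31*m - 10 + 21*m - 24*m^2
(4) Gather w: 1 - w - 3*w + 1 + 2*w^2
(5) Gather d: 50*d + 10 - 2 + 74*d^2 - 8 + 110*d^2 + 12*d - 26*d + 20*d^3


(1) = 2*l^2 - l - 15
(2) = -a^3 - 5*a^2 + 29*a + 105
(3) = -24*m^2 + 52*m - 24
(4) = 2*w^2 - 4*w + 2
(5) = 20*d^3 + 184*d^2 + 36*d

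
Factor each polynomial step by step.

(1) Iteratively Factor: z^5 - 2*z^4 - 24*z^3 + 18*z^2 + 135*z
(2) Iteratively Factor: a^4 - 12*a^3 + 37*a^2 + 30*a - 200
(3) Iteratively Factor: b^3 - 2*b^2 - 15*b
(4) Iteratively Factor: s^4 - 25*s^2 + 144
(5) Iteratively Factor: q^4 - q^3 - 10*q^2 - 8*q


(1) = (z + 3)*(z^4 - 5*z^3 - 9*z^2 + 45*z) = z*(z + 3)*(z^3 - 5*z^2 - 9*z + 45) = z*(z - 5)*(z + 3)*(z^2 - 9) = z*(z - 5)*(z - 3)*(z + 3)*(z + 3)
(2) = (a - 5)*(a^3 - 7*a^2 + 2*a + 40) = (a - 5)^2*(a^2 - 2*a - 8) = (a - 5)^2*(a + 2)*(a - 4)
(3) = (b)*(b^2 - 2*b - 15) = b*(b - 5)*(b + 3)
(4) = (s - 3)*(s^3 + 3*s^2 - 16*s - 48) = (s - 3)*(s + 4)*(s^2 - s - 12) = (s - 3)*(s + 3)*(s + 4)*(s - 4)
(5) = (q - 4)*(q^3 + 3*q^2 + 2*q) = (q - 4)*(q + 2)*(q^2 + q) = q*(q - 4)*(q + 2)*(q + 1)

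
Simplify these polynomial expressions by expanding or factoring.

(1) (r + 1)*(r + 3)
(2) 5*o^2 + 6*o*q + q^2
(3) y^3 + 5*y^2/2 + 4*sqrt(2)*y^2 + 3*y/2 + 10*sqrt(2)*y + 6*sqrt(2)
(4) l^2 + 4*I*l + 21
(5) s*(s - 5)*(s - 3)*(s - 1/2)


(1) = r^2 + 4*r + 3
(2) = (o + q)*(5*o + q)
(3) = (y + 1)*(y + 3/2)*(y + 4*sqrt(2))
(4) = (l - 3*I)*(l + 7*I)
(5) = s^4 - 17*s^3/2 + 19*s^2 - 15*s/2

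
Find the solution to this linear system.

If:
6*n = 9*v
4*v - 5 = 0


Then:
n = 15/8
v = 5/4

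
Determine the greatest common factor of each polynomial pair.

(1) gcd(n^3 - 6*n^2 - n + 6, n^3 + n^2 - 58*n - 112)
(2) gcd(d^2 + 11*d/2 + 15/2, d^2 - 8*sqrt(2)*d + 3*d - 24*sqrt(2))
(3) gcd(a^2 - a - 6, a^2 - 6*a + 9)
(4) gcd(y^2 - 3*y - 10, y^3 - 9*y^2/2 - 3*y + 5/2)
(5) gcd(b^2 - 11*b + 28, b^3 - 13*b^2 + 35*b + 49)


(1) = 1
(2) = d + 3
(3) = a - 3
(4) = y - 5
(5) = gcd((b - 7)*(b - 4), (b - 7)^2*(b + 1)) = b - 7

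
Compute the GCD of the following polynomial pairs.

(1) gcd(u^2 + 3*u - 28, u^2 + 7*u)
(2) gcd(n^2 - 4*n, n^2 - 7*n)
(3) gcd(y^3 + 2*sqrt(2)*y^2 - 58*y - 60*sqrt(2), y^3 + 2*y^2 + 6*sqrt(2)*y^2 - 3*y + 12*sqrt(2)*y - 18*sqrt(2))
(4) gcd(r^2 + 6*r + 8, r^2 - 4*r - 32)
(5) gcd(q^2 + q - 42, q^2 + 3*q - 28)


(1) = u + 7
(2) = gcd(n*(n - 4), n*(n - 7)) = n
(3) = y + 6*sqrt(2)
(4) = gcd((r + 2)*(r + 4), (r - 8)*(r + 4)) = r + 4
(5) = gcd((q - 6)*(q + 7), (q - 4)*(q + 7)) = q + 7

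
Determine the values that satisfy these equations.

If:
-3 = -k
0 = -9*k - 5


Then:
No Solution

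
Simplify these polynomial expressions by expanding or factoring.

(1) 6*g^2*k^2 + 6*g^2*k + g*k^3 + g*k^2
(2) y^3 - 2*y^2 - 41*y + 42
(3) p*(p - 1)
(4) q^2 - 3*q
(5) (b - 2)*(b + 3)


(1) = k*(6*g + k)*(g*k + g)
(2) = (y - 7)*(y - 1)*(y + 6)
(3) = p^2 - p
(4) = q*(q - 3)
(5) = b^2 + b - 6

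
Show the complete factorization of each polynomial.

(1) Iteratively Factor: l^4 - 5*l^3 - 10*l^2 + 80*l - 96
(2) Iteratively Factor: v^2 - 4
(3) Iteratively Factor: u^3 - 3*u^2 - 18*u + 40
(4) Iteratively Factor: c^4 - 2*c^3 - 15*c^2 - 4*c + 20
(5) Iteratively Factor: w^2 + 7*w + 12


(1) = (l - 2)*(l^3 - 3*l^2 - 16*l + 48) = (l - 2)*(l + 4)*(l^2 - 7*l + 12) = (l - 3)*(l - 2)*(l + 4)*(l - 4)
(2) = (v - 2)*(v + 2)
(3) = (u + 4)*(u^2 - 7*u + 10) = (u - 5)*(u + 4)*(u - 2)
(4) = (c - 5)*(c^3 + 3*c^2 - 4) = (c - 5)*(c - 1)*(c^2 + 4*c + 4) = (c - 5)*(c - 1)*(c + 2)*(c + 2)
(5) = (w + 3)*(w + 4)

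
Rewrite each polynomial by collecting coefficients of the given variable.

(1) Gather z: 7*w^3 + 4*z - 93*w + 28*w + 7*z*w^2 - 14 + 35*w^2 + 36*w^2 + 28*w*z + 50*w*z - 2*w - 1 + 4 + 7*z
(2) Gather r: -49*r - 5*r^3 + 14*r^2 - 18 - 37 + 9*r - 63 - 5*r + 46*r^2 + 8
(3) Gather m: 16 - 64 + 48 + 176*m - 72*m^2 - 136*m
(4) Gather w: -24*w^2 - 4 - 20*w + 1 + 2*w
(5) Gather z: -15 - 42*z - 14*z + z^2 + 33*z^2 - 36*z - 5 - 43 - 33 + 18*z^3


(1) = 7*w^3 + 71*w^2 - 67*w + z*(7*w^2 + 78*w + 11) - 11
(2) = -5*r^3 + 60*r^2 - 45*r - 110
(3) = -72*m^2 + 40*m
(4) = -24*w^2 - 18*w - 3
(5) = 18*z^3 + 34*z^2 - 92*z - 96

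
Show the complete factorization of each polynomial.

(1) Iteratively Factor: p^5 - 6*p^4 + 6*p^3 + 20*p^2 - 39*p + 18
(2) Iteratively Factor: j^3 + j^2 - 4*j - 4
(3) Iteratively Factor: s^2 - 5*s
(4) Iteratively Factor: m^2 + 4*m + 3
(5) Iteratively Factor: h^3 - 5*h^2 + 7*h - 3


(1) = (p - 1)*(p^4 - 5*p^3 + p^2 + 21*p - 18) = (p - 3)*(p - 1)*(p^3 - 2*p^2 - 5*p + 6) = (p - 3)*(p - 1)^2*(p^2 - p - 6) = (p - 3)*(p - 1)^2*(p + 2)*(p - 3)
(2) = (j + 2)*(j^2 - j - 2) = (j + 1)*(j + 2)*(j - 2)
(3) = (s - 5)*(s)
(4) = (m + 3)*(m + 1)
(5) = (h - 1)*(h^2 - 4*h + 3) = (h - 1)^2*(h - 3)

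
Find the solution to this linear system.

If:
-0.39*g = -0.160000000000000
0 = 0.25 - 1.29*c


Then:
c = 0.19
g = 0.41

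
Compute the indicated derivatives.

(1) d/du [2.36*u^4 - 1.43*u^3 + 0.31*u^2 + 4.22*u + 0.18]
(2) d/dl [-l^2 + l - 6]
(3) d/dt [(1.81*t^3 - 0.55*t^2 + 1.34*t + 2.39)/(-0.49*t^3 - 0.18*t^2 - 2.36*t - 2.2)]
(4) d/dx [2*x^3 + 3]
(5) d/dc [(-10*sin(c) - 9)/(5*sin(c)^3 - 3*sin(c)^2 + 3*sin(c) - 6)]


(1) = 9.44*u^3 - 4.29*u^2 + 0.62*u + 4.22
(2) = 1 - 2*l
(3) = (-0.5953*t^4 - 7.23*t^3 - 6.8935*t^2 + 3.2804*t + 2.6924)/(0.2401*t^6 + 0.1764*t^5 + 2.3452*t^4 + 3.0056*t^3 + 6.3616*t^2 + 10.384*t + 4.84)
(4) = 6*x^2
(5) = (100*sin(c)^3 + 105*sin(c)^2 - 54*sin(c) + 87)*cos(c)/(5*sin(c)^3 - 3*sin(c)^2 + 3*sin(c) - 6)^2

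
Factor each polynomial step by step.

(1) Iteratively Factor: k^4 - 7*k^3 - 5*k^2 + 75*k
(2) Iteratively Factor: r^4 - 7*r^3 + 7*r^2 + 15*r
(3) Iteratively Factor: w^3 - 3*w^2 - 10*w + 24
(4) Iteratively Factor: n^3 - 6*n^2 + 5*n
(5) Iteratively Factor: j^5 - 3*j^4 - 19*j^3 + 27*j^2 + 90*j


(1) = (k - 5)*(k^3 - 2*k^2 - 15*k) = k*(k - 5)*(k^2 - 2*k - 15) = k*(k - 5)^2*(k + 3)
(2) = (r - 3)*(r^3 - 4*r^2 - 5*r) = (r - 3)*(r + 1)*(r^2 - 5*r) = (r - 5)*(r - 3)*(r + 1)*(r)
(3) = (w + 3)*(w^2 - 6*w + 8) = (w - 4)*(w + 3)*(w - 2)
(4) = (n - 5)*(n^2 - n) = (n - 5)*(n - 1)*(n)
(5) = (j - 3)*(j^4 - 19*j^2 - 30*j) = (j - 3)*(j + 3)*(j^3 - 3*j^2 - 10*j) = (j - 5)*(j - 3)*(j + 3)*(j^2 + 2*j) = (j - 5)*(j - 3)*(j + 2)*(j + 3)*(j)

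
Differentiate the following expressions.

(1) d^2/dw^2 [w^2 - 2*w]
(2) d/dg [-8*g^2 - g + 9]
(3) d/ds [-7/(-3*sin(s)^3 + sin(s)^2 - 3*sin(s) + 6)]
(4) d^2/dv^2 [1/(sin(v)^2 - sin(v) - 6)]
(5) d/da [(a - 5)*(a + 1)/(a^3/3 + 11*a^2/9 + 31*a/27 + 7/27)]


(1) = 2
(2) = -16*g - 1
(3) = 7*(-9*sin(s)^2 + 2*sin(s) - 3)*cos(s)/(3*sin(s)^3 - sin(s)^2 + 3*sin(s) - 6)^2
(4) = (4*sin(v)^4 - 3*sin(v)^3 + 19*sin(v)^2 - 14)/(sin(v) + cos(v)^2 + 5)^3
(5) = 27*(-9*a^2 + 90*a + 127)/(81*a^4 + 432*a^3 + 702*a^2 + 336*a + 49)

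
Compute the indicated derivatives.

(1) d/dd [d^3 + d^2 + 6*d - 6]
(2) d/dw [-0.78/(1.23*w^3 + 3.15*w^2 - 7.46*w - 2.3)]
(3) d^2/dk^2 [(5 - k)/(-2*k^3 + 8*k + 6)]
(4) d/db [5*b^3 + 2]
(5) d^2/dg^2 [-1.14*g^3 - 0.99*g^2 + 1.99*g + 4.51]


(1) = 3*d^2 + 2*d + 6
(2) = (2.8782*w^2 + 4.914*w - 5.8188)/(1.23*w^3 + 3.15*w^2 - 7.46*w - 2.3)^2
(3) = (-(k - 5)*(3*k^2 - 4)^2 + (-3*k^2 - 3*k*(k - 5) + 4)*(-k^3 + 4*k + 3))/(-k^3 + 4*k + 3)^3
(4) = 15*b^2
(5) = -6.84*g - 1.98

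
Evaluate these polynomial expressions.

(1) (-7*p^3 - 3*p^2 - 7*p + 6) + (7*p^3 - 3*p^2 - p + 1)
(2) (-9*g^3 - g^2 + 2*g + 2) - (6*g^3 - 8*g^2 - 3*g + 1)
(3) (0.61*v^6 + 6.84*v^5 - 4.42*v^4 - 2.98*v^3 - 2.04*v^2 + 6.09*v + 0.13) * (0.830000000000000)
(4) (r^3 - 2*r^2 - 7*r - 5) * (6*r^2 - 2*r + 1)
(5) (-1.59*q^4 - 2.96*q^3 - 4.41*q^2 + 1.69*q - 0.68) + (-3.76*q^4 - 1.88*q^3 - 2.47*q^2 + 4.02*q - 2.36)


(1) = -6*p^2 - 8*p + 7
(2) = -15*g^3 + 7*g^2 + 5*g + 1
(3) = 0.5063*v^6 + 5.6772*v^5 - 3.6686*v^4 - 2.4734*v^3 - 1.6932*v^2 + 5.0547*v + 0.1079
(4) = 6*r^5 - 14*r^4 - 37*r^3 - 18*r^2 + 3*r - 5
(5) = -5.35*q^4 - 4.84*q^3 - 6.88*q^2 + 5.71*q - 3.04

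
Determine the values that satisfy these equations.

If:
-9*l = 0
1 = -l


Then:
No Solution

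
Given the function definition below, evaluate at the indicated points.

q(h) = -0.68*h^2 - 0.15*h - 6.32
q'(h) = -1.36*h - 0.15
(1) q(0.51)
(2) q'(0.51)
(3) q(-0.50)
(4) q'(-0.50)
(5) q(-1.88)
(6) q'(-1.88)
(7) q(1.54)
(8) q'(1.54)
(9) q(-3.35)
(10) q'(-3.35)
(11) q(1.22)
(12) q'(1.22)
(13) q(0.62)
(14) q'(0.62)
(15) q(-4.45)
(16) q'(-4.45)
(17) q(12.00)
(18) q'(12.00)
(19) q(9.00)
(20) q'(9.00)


(1) = -6.57
(2) = -0.84
(3) = -6.42
(4) = 0.53
(5) = -8.44
(6) = 2.41
(7) = -8.16
(8) = -2.24
(9) = -13.45
(10) = 4.41
(11) = -7.52
(12) = -1.81
(13) = -6.67
(14) = -0.99
(15) = -19.12
(16) = 5.90
(17) = -106.04
(18) = -16.47
(19) = -62.75
(20) = -12.39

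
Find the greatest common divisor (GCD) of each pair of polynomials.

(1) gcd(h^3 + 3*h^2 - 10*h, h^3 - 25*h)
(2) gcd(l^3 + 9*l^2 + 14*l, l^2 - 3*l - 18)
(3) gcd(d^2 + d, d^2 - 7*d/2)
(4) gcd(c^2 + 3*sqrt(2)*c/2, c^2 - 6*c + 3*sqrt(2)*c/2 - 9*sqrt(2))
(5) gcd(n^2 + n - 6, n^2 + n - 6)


(1) = h^2 + 5*h
(2) = 1
(3) = d
(4) = gcd(c*(c + 3*sqrt(2)/2), (c - 6)*(c + 3*sqrt(2)/2)) = c + 3*sqrt(2)/2
(5) = gcd((n - 2)*(n + 3), (n - 2)*(n + 3)) = n^2 + n - 6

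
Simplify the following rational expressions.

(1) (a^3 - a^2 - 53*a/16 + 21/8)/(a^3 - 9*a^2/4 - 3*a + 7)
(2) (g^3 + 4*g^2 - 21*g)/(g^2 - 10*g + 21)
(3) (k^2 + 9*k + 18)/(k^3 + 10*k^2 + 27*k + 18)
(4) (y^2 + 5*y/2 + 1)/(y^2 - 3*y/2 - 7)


(1) = (4*a - 3)/(4*a - 8)
(2) = (g^2 + 7*g)/(g - 7)
(3) = 1/(k + 1)
(4) = (2*y + 1)/(2*y - 7)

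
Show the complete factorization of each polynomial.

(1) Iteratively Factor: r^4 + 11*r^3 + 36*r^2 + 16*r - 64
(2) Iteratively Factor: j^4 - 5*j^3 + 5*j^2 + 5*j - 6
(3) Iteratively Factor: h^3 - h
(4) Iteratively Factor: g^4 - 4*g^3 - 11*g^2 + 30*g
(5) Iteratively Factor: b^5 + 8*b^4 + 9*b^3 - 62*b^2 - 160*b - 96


(1) = (r + 4)*(r^3 + 7*r^2 + 8*r - 16) = (r - 1)*(r + 4)*(r^2 + 8*r + 16) = (r - 1)*(r + 4)^2*(r + 4)
(2) = (j - 2)*(j^3 - 3*j^2 - j + 3) = (j - 2)*(j + 1)*(j^2 - 4*j + 3) = (j - 3)*(j - 2)*(j + 1)*(j - 1)
(3) = (h - 1)*(h^2 + h) = h*(h - 1)*(h + 1)
(4) = (g + 3)*(g^3 - 7*g^2 + 10*g) = g*(g + 3)*(g^2 - 7*g + 10) = g*(g - 2)*(g + 3)*(g - 5)
(5) = (b + 4)*(b^4 + 4*b^3 - 7*b^2 - 34*b - 24) = (b - 3)*(b + 4)*(b^3 + 7*b^2 + 14*b + 8) = (b - 3)*(b + 4)^2*(b^2 + 3*b + 2) = (b - 3)*(b + 2)*(b + 4)^2*(b + 1)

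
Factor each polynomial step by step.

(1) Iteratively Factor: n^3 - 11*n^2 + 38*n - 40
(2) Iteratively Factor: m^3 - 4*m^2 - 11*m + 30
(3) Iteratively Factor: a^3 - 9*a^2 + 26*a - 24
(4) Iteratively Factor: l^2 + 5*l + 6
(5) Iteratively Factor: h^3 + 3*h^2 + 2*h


(1) = (n - 5)*(n^2 - 6*n + 8) = (n - 5)*(n - 4)*(n - 2)
(2) = (m - 5)*(m^2 + m - 6) = (m - 5)*(m + 3)*(m - 2)
(3) = (a - 2)*(a^2 - 7*a + 12) = (a - 3)*(a - 2)*(a - 4)
(4) = (l + 3)*(l + 2)
(5) = (h + 2)*(h^2 + h) = (h + 1)*(h + 2)*(h)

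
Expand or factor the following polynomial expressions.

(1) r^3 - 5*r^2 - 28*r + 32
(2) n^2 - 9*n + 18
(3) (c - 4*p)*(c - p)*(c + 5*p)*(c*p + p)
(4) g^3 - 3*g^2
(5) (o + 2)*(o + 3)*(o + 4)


(1) = (r - 8)*(r - 1)*(r + 4)
(2) = (n - 6)*(n - 3)
(3) = c^4*p + c^3*p - 21*c^2*p^3 + 20*c*p^4 - 21*c*p^3 + 20*p^4
(4) = g^2*(g - 3)
(5) = o^3 + 9*o^2 + 26*o + 24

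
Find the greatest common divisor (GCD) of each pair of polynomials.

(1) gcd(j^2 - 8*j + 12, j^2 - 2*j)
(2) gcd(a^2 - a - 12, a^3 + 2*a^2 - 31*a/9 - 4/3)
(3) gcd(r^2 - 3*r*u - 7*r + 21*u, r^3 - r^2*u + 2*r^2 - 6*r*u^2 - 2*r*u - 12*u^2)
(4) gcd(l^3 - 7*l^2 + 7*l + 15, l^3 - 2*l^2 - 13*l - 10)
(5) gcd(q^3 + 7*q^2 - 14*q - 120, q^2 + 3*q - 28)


(1) = j - 2
(2) = gcd((a - 4)*(a + 3), (a - 4/3)*(a + 1/3)*(a + 3)) = a + 3
(3) = r - 3*u
(4) = gcd((l - 5)*(l - 3)*(l + 1), (l - 5)*(l + 1)*(l + 2)) = l^2 - 4*l - 5
(5) = gcd((q - 4)*(q + 5)*(q + 6), (q - 4)*(q + 7)) = q - 4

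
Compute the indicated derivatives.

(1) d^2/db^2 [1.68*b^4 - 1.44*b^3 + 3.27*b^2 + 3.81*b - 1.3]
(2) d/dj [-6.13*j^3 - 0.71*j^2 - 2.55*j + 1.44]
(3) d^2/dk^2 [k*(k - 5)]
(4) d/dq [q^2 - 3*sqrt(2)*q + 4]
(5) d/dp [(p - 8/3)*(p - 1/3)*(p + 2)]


(1) = 20.16*b^2 - 8.64*b + 6.54
(2) = -18.39*j^2 - 1.42*j - 2.55
(3) = 2
(4) = 2*q - 3*sqrt(2)
(5) = 3*p^2 - 2*p - 46/9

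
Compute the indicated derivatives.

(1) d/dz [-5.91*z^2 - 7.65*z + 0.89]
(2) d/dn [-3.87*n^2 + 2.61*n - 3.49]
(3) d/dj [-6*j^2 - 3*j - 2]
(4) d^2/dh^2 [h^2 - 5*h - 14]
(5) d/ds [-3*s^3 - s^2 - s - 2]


(1) = -11.82*z - 7.65
(2) = 2.61 - 7.74*n
(3) = -12*j - 3
(4) = 2
(5) = -9*s^2 - 2*s - 1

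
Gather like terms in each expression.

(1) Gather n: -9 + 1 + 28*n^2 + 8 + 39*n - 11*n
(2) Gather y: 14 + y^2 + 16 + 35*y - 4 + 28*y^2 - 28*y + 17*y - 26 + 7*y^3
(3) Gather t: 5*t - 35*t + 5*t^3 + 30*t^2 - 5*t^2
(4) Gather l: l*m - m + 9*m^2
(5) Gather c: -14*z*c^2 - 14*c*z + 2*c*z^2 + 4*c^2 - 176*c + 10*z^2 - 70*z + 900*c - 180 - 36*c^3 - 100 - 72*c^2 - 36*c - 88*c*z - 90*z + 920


(1) = 28*n^2 + 28*n
(2) = 7*y^3 + 29*y^2 + 24*y
(3) = 5*t^3 + 25*t^2 - 30*t
(4) = l*m + 9*m^2 - m
(5) = -36*c^3 + c^2*(-14*z - 68) + c*(2*z^2 - 102*z + 688) + 10*z^2 - 160*z + 640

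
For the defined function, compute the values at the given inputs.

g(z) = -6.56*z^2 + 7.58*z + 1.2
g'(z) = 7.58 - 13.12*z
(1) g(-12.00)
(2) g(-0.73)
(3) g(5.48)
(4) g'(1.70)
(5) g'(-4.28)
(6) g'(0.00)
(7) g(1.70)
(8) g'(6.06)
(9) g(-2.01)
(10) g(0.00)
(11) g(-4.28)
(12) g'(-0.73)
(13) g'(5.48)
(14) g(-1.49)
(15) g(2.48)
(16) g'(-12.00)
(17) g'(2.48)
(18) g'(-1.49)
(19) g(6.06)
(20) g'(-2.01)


(1) = -1034.40
(2) = -7.83
(3) = -154.26
(4) = -14.72
(5) = 63.73
(6) = 7.58
(7) = -4.87
(8) = -71.93
(9) = -40.54
(10) = 1.20
(11) = -151.41
(12) = 17.16
(13) = -64.32
(14) = -24.66
(15) = -20.35
(16) = 165.02
(17) = -24.96
(18) = 27.13
(19) = -193.77
(20) = 33.95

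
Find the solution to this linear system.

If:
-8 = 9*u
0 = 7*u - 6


Then:
No Solution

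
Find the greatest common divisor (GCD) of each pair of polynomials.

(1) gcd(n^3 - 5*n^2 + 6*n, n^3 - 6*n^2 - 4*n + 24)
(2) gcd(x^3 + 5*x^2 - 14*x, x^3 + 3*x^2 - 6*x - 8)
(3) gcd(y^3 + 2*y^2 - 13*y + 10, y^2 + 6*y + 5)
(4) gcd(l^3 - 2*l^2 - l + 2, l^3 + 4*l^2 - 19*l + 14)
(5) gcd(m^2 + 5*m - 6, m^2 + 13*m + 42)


(1) = n - 2
(2) = gcd(x*(x - 2)*(x + 7), (x - 2)*(x + 1)*(x + 4)) = x - 2
(3) = gcd((y - 2)*(y - 1)*(y + 5), (y + 1)*(y + 5)) = y + 5
(4) = gcd((l - 2)*(l - 1)*(l + 1), (l - 2)*(l - 1)*(l + 7)) = l^2 - 3*l + 2
(5) = gcd((m - 1)*(m + 6), (m + 6)*(m + 7)) = m + 6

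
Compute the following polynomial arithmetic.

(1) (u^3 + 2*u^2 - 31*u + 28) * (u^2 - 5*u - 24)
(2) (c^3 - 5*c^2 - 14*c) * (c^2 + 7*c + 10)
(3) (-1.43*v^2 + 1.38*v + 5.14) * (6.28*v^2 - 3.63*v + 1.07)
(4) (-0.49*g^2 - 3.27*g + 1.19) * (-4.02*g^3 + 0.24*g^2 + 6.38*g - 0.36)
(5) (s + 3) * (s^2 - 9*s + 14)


(1) = u^5 - 3*u^4 - 65*u^3 + 135*u^2 + 604*u - 672
(2) = c^5 + 2*c^4 - 39*c^3 - 148*c^2 - 140*c
(3) = -8.9804*v^4 + 13.8573*v^3 + 25.7397*v^2 - 17.1816*v + 5.4998
(4) = 1.9698*g^5 + 13.0278*g^4 - 8.6948*g^3 - 20.4006*g^2 + 8.7694*g - 0.4284
(5) = s^3 - 6*s^2 - 13*s + 42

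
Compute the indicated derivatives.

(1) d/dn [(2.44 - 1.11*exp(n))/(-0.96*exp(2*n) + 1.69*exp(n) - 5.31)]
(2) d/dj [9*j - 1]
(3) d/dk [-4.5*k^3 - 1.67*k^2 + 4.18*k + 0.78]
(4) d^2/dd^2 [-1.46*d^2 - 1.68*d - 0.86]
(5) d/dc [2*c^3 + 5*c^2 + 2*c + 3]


(1) = (-1.0656*exp(2*n) + 4.6848*exp(n) + 1.7705)*exp(n)/(0.9216*exp(4*n) - 3.2448*exp(3*n) + 13.0513*exp(2*n) - 17.9478*exp(n) + 28.1961)
(2) = 9
(3) = -13.5*k^2 - 3.34*k + 4.18
(4) = -2.92000000000000
(5) = 6*c^2 + 10*c + 2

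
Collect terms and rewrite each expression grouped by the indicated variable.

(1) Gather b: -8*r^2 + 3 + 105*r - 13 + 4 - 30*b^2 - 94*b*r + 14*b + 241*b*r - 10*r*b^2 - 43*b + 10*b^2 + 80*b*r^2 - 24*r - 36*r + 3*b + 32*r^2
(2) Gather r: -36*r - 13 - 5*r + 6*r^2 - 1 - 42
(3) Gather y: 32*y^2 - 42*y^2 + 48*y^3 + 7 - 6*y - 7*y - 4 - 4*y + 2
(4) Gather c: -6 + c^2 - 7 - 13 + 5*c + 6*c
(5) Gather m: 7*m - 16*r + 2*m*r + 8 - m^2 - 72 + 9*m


(1) = b^2*(-10*r - 20) + b*(80*r^2 + 147*r - 26) + 24*r^2 + 45*r - 6
(2) = 6*r^2 - 41*r - 56
(3) = 48*y^3 - 10*y^2 - 17*y + 5
(4) = c^2 + 11*c - 26
(5) = -m^2 + m*(2*r + 16) - 16*r - 64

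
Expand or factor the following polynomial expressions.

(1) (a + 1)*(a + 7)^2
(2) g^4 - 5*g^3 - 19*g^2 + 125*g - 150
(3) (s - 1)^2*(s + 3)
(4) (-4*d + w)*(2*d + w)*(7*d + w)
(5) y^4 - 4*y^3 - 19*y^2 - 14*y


(1) = a^3 + 15*a^2 + 63*a + 49
(2) = (g - 5)*(g - 3)*(g - 2)*(g + 5)
(3) = s^3 + s^2 - 5*s + 3
(4) = -56*d^3 - 22*d^2*w + 5*d*w^2 + w^3
(5) = y*(y - 7)*(y + 1)*(y + 2)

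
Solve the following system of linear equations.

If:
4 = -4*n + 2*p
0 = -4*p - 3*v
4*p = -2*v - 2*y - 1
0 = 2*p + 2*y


Then:
n = -1/4
p = 3/2
v = -2
y = -3/2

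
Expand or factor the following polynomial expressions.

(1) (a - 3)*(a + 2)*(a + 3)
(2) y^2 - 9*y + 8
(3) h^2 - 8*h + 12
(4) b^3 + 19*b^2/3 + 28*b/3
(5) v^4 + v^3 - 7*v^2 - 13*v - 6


(1) = a^3 + 2*a^2 - 9*a - 18
(2) = (y - 8)*(y - 1)
(3) = (h - 6)*(h - 2)
(4) = b*(b + 7/3)*(b + 4)
(5) = (v - 3)*(v + 1)^2*(v + 2)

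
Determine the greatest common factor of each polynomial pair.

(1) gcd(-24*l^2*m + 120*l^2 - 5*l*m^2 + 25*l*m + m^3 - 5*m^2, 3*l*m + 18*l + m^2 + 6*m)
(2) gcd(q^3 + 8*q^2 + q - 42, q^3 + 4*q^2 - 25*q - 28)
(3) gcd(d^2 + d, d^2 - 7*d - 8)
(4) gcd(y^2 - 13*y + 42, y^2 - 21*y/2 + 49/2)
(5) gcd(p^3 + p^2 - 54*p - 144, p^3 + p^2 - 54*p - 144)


(1) = gcd((-8*l + m)*(3*l + m)*(m - 5), (3*l + m)*(m + 6)) = 3*l + m
(2) = gcd((q - 2)*(q + 3)*(q + 7), (q - 4)*(q + 1)*(q + 7)) = q + 7
(3) = gcd(d*(d + 1), (d - 8)*(d + 1)) = d + 1
(4) = gcd((y - 7)*(y - 6), (y - 7)*(y - 7/2)) = y - 7
(5) = p^3 + p^2 - 54*p - 144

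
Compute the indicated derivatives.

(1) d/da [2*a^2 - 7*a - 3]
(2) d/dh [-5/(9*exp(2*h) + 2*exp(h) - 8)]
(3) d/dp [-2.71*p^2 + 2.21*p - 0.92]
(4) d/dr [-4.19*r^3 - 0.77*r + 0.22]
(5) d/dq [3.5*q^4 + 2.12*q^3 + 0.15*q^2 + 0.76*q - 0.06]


(1) = 4*a - 7
(2) = (90*exp(h) + 10)*exp(h)/(9*exp(2*h) + 2*exp(h) - 8)^2
(3) = 2.21 - 5.42*p
(4) = -12.57*r^2 - 0.77
(5) = 14.0*q^3 + 6.36*q^2 + 0.3*q + 0.76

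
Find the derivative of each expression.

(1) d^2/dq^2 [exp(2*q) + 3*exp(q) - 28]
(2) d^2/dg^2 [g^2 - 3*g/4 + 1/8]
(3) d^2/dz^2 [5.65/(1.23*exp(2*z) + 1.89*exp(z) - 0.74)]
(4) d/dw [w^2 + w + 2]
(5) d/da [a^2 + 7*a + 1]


(1) = (4*exp(q) + 3)*exp(q)
(2) = 2
(3) = (5.65*(2.46*exp(z) + 1.89)*(4.92*exp(z) + 3.78)*exp(z) - (27.798*exp(z) + 10.6785)*(1.23*exp(2*z) + 1.89*exp(z) - 0.74))*exp(z)/(1.23*exp(2*z) + 1.89*exp(z) - 0.74)^3
(4) = 2*w + 1
(5) = 2*a + 7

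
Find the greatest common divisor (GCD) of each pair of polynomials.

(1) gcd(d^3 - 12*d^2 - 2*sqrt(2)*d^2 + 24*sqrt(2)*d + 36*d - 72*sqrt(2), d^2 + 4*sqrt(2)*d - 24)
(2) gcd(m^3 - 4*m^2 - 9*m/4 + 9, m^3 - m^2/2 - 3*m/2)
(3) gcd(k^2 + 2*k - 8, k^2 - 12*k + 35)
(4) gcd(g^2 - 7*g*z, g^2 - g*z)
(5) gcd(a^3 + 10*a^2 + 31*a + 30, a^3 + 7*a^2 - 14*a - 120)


(1) = d - 2*sqrt(2)
(2) = m - 3/2
(3) = 1
(4) = gcd(g*(g - 7*z), g*(g - z)) = g
(5) = a + 5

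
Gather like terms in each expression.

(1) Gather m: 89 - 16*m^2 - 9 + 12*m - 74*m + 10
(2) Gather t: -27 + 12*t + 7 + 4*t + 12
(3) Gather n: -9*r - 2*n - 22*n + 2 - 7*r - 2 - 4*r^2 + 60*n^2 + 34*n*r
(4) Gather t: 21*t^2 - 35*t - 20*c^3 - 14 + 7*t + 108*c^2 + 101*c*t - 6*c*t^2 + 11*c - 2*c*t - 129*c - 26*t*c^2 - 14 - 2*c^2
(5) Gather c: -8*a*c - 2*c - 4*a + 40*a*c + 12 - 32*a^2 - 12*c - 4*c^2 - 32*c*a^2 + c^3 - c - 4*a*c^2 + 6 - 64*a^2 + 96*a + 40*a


(1) = -16*m^2 - 62*m + 90
(2) = 16*t - 8
(3) = 60*n^2 + n*(34*r - 24) - 4*r^2 - 16*r
(4) = -20*c^3 + 106*c^2 - 118*c + t^2*(21 - 6*c) + t*(-26*c^2 + 99*c - 28) - 28
(5) = -96*a^2 + 132*a + c^3 + c^2*(-4*a - 4) + c*(-32*a^2 + 32*a - 15) + 18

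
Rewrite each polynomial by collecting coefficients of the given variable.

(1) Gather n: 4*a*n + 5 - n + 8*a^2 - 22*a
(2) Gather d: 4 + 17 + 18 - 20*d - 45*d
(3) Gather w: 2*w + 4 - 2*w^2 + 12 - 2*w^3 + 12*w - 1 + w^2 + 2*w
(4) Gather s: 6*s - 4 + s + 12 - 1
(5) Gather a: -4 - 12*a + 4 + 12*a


(1) = 8*a^2 - 22*a + n*(4*a - 1) + 5
(2) = 39 - 65*d
(3) = -2*w^3 - w^2 + 16*w + 15
(4) = 7*s + 7
(5) = 0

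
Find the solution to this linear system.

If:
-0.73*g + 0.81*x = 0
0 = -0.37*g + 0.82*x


Then:
g = 0.00
x = 0.00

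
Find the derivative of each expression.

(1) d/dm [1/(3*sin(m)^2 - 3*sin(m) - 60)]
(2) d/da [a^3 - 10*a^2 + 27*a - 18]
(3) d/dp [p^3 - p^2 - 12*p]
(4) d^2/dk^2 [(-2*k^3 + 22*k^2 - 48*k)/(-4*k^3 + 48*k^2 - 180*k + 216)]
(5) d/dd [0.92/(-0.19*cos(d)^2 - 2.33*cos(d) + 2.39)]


(1) = (1 - 2*sin(m))*cos(m)/(3*(sin(m) + cos(m)^2 + 19)^2)
(2) = 3*a^2 - 20*a + 27
(3) = 3*p^2 - 2*p - 12
(4) = (k^3 - 54*k^2 + 432*k - 972)/(k^6 - 27*k^5 + 297*k^4 - 1701*k^3 + 5346*k^2 - 8748*k + 5832)
(5) = -(0.3496*cos(d) + 2.1436)*sin(d)/(0.19*cos(d)^2 + 2.33*cos(d) - 2.39)^2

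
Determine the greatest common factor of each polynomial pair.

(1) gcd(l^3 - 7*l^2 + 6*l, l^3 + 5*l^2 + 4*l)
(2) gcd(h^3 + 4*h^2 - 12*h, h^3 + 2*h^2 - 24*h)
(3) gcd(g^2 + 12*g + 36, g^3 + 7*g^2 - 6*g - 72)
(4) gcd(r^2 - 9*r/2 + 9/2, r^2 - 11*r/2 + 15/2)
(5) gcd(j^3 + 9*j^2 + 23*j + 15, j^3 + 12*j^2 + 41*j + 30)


(1) = l
(2) = h^2 + 6*h
(3) = g + 6
(4) = gcd((r - 3)*(r - 3/2), (r - 3)*(r - 5/2)) = r - 3
(5) = j^2 + 6*j + 5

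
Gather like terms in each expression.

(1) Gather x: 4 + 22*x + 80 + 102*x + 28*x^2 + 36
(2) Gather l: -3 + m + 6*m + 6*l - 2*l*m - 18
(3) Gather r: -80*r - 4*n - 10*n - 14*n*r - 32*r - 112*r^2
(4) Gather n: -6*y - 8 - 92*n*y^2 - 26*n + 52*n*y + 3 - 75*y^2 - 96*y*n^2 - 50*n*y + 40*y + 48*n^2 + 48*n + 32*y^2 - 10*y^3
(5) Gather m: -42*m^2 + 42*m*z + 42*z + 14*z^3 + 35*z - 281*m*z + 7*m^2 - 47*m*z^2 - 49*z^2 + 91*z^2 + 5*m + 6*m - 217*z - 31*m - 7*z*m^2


(1) = 28*x^2 + 124*x + 120
(2) = l*(6 - 2*m) + 7*m - 21
(3) = -14*n - 112*r^2 + r*(-14*n - 112)
(4) = n^2*(48 - 96*y) + n*(-92*y^2 + 2*y + 22) - 10*y^3 - 43*y^2 + 34*y - 5
(5) = m^2*(-7*z - 35) + m*(-47*z^2 - 239*z - 20) + 14*z^3 + 42*z^2 - 140*z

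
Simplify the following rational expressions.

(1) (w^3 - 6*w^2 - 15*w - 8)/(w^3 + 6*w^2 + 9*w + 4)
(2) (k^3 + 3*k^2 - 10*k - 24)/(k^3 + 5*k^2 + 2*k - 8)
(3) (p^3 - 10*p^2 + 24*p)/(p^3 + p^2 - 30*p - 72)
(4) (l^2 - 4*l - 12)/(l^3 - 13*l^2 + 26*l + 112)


(1) = (w - 8)/(w + 4)
(2) = (k - 3)/(k - 1)
(3) = (p^2 - 4*p)/(p^2 + 7*p + 12)
(4) = (l - 6)/(l^2 - 15*l + 56)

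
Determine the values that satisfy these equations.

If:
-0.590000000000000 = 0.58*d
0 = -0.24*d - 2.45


Then:
No Solution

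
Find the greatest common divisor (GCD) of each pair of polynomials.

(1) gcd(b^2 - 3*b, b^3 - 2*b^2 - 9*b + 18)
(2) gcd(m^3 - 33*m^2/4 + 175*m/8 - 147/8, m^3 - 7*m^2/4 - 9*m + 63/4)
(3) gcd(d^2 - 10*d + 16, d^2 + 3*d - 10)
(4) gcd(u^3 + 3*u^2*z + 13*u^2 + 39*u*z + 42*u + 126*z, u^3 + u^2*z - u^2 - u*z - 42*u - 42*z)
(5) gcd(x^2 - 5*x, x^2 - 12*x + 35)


(1) = gcd(b*(b - 3), (b - 3)*(b - 2)*(b + 3)) = b - 3
(2) = gcd((m - 7/2)*(m - 3)*(m - 7/4), (m - 3)*(m - 7/4)*(m + 3)) = m^2 - 19*m/4 + 21/4
(3) = gcd((d - 8)*(d - 2), (d - 2)*(d + 5)) = d - 2
(4) = u + 6
(5) = x - 5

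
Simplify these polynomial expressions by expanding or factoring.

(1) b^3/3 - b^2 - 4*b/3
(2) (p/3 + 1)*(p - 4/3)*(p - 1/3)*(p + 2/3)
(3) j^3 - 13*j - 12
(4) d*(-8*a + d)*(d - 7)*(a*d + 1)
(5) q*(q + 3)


(1) = b*(b/3 + 1/3)*(b - 4)
(2) = p^4/3 + 2*p^3/3 - 11*p^2/9 - 46*p/81 + 8/27
(3) = (j - 4)*(j + 1)*(j + 3)
(4) = -8*a^2*d^3 + 56*a^2*d^2 + a*d^4 - 7*a*d^3 - 8*a*d^2 + 56*a*d + d^3 - 7*d^2
(5) = q^2 + 3*q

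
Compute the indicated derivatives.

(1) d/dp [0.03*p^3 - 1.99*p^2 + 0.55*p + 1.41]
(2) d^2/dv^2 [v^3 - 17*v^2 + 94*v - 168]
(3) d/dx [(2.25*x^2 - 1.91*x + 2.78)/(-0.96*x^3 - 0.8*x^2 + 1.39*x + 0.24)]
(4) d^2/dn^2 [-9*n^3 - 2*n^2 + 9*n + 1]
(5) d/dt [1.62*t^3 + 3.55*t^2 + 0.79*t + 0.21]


(1) = 0.09*p^2 - 3.98*p + 0.55
(2) = 6*v - 34
(3) = (2.16*x^4 - 3.6672*x^3 + 9.6059*x^2 + 5.528*x - 4.3226)/(0.9216*x^6 + 1.536*x^5 - 2.0288*x^4 - 2.6848*x^3 + 1.5481*x^2 + 0.6672*x + 0.0576)
(4) = -54*n - 4
(5) = 4.86*t^2 + 7.1*t + 0.79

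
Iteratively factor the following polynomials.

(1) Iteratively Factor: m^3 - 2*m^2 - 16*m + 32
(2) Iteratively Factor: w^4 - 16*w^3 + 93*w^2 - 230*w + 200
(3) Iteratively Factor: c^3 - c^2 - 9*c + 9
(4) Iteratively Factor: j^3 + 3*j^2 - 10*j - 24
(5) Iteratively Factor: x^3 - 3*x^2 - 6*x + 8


(1) = (m - 2)*(m^2 - 16) = (m - 4)*(m - 2)*(m + 4)
(2) = (w - 4)*(w^3 - 12*w^2 + 45*w - 50) = (w - 5)*(w - 4)*(w^2 - 7*w + 10) = (w - 5)^2*(w - 4)*(w - 2)
(3) = (c - 3)*(c^2 + 2*c - 3) = (c - 3)*(c + 3)*(c - 1)
(4) = (j + 4)*(j^2 - j - 6) = (j - 3)*(j + 4)*(j + 2)
(5) = (x - 4)*(x^2 + x - 2) = (x - 4)*(x + 2)*(x - 1)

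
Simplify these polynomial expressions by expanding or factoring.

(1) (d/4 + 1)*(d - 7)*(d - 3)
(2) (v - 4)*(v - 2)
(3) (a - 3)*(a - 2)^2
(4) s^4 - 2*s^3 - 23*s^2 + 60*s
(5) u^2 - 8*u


(1) = d^3/4 - 3*d^2/2 - 19*d/4 + 21
(2) = v^2 - 6*v + 8
(3) = a^3 - 7*a^2 + 16*a - 12
(4) = s*(s - 4)*(s - 3)*(s + 5)
(5) = u*(u - 8)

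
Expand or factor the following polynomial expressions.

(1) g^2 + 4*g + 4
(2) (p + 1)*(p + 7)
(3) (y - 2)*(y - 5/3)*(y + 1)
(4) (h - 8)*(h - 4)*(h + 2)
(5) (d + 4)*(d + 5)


(1) = (g + 2)^2
(2) = p^2 + 8*p + 7
(3) = y^3 - 8*y^2/3 - y/3 + 10/3
(4) = h^3 - 10*h^2 + 8*h + 64
(5) = d^2 + 9*d + 20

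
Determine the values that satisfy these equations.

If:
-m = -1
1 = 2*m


Then:
No Solution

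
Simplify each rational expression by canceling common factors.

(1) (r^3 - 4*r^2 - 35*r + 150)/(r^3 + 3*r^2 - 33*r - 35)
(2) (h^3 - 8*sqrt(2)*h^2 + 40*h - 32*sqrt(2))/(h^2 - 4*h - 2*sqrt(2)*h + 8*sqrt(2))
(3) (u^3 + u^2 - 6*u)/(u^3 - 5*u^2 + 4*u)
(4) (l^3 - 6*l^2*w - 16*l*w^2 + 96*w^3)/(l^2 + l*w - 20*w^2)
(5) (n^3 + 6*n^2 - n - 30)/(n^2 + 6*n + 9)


(1) = (r^2 + r - 30)/(r^2 + 8*r + 7)
(2) = (h^2 - 6*sqrt(2)*h + 16)/(h - 4)
(3) = (u^2 + u - 6)/(u^2 - 5*u + 4)
(4) = (l^2 - 2*l*w - 24*w^2)/(l + 5*w)
(5) = (n^2 + 3*n - 10)/(n + 3)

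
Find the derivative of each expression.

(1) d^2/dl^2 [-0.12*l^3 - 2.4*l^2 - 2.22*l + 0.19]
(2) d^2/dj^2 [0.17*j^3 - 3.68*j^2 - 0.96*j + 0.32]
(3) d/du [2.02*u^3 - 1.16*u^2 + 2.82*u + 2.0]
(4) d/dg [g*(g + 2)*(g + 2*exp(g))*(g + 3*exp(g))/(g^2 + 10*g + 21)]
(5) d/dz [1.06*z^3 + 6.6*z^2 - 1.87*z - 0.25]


(1) = -0.72*l - 4.8
(2) = 1.02*j - 7.36
(3) = 6.06*u^2 - 2.32*u + 2.82
(4) = (-2*g*(g + 2)*(g + 5)*(g + 2*exp(g))*(g + 3*exp(g)) + (g^2 + 10*g + 21)*(g*(g + 2)*(g + 2*exp(g))*(3*exp(g) + 1) + g*(g + 2)*(g + 3*exp(g))*(2*exp(g) + 1) + g*(g + 2*exp(g))*(g + 3*exp(g)) + (g + 2)*(g + 2*exp(g))*(g + 3*exp(g))))/(g^2 + 10*g + 21)^2
(5) = 3.18*z^2 + 13.2*z - 1.87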